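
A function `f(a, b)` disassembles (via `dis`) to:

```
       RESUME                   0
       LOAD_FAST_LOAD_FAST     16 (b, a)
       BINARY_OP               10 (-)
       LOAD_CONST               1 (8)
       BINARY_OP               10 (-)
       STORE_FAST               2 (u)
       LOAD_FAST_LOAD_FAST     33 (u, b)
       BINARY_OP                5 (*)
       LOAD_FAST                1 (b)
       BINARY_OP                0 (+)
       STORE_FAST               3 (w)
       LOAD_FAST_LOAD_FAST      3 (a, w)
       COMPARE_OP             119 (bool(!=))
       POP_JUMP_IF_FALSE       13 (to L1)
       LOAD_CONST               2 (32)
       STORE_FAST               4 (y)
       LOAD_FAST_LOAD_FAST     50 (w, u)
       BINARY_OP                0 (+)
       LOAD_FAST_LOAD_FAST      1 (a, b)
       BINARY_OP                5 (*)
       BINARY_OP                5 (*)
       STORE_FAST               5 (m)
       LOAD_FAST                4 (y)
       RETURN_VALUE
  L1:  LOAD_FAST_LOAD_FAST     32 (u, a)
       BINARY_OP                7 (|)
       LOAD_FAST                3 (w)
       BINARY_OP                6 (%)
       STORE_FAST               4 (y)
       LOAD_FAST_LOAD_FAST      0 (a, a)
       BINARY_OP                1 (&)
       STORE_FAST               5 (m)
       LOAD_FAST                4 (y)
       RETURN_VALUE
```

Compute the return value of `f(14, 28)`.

32

LOAD_FAST_LOAD_FAST b,a → push 28,14. Stack: [28, 14]
BINARY_OP - → 28 - 14 = 14. Stack: [14]
LOAD_CONST → push 8. Stack: [14, 8]
BINARY_OP - → 14 - 8 = 6. Stack: [6]
STORE_FAST u → u=6. Stack: []
LOAD_FAST_LOAD_FAST u,b → push 6,28. Stack: [6, 28]
BINARY_OP * → 6 * 28 = 168. Stack: [168]
LOAD_FAST b → push 28. Stack: [168, 28]
BINARY_OP + → 168 + 28 = 196. Stack: [196]
STORE_FAST w → w=196. Stack: []
LOAD_FAST_LOAD_FAST a,w → push 14,196. Stack: [14, 196]
COMPARE_OP bool(!=) → 14 vs 196 = True. Stack: [True]
POP_JUMP_IF_FALSE → pop True; no jump. Stack: []
LOAD_CONST → push 32. Stack: [32]
STORE_FAST y → y=32. Stack: []
LOAD_FAST_LOAD_FAST w,u → push 196,6. Stack: [196, 6]
BINARY_OP + → 196 + 6 = 202. Stack: [202]
LOAD_FAST_LOAD_FAST a,b → push 14,28. Stack: [202, 14, 28]
BINARY_OP * → 14 * 28 = 392. Stack: [202, 392]
BINARY_OP * → 202 * 392 = 79184. Stack: [79184]
STORE_FAST m → m=79184. Stack: []
LOAD_FAST y → push 32. Stack: [32]
RETURN_VALUE → return 32.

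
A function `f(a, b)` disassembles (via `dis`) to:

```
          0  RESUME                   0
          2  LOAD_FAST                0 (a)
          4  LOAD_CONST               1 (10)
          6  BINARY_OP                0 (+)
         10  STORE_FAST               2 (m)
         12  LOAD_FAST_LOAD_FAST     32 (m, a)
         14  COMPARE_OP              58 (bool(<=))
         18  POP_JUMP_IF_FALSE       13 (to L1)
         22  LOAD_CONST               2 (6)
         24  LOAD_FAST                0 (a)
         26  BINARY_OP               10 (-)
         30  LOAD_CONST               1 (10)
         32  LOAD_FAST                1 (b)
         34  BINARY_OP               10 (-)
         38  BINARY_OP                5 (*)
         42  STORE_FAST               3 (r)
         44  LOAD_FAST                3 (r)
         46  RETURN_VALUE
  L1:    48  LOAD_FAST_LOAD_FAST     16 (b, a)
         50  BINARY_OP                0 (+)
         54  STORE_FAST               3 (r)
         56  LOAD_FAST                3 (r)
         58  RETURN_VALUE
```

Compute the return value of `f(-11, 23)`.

12

LOAD_FAST a → push -11. Stack: [-11]
LOAD_CONST → push 10. Stack: [-11, 10]
BINARY_OP + → -11 + 10 = -1. Stack: [-1]
STORE_FAST m → m=-1. Stack: []
LOAD_FAST_LOAD_FAST m,a → push -1,-11. Stack: [-1, -11]
COMPARE_OP bool(<=) → -1 vs -11 = False. Stack: [False]
POP_JUMP_IF_FALSE → pop False; jump. Stack: []
LOAD_FAST_LOAD_FAST b,a → push 23,-11. Stack: [23, -11]
BINARY_OP + → 23 + -11 = 12. Stack: [12]
STORE_FAST r → r=12. Stack: []
LOAD_FAST r → push 12. Stack: [12]
RETURN_VALUE → return 12.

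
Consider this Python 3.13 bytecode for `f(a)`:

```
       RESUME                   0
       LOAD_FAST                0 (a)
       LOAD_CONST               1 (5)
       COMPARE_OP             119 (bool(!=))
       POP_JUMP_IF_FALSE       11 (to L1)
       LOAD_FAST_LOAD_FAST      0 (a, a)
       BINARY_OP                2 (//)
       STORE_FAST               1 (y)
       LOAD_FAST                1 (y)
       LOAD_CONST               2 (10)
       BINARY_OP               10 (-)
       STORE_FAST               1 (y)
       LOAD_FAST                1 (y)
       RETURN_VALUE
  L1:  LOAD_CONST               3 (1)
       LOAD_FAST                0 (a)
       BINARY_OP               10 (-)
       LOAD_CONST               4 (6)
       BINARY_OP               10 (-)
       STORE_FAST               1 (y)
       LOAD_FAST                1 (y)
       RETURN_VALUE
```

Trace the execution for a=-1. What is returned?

LOAD_FAST a → push -1. Stack: [-1]
LOAD_CONST → push 5. Stack: [-1, 5]
COMPARE_OP bool(!=) → -1 vs 5 = True. Stack: [True]
POP_JUMP_IF_FALSE → pop True; no jump. Stack: []
LOAD_FAST_LOAD_FAST a,a → push -1,-1. Stack: [-1, -1]
BINARY_OP // → -1 // -1 = 1. Stack: [1]
STORE_FAST y → y=1. Stack: []
LOAD_FAST y → push 1. Stack: [1]
LOAD_CONST → push 10. Stack: [1, 10]
BINARY_OP - → 1 - 10 = -9. Stack: [-9]
STORE_FAST y → y=-9. Stack: []
LOAD_FAST y → push -9. Stack: [-9]
RETURN_VALUE → return -9.

-9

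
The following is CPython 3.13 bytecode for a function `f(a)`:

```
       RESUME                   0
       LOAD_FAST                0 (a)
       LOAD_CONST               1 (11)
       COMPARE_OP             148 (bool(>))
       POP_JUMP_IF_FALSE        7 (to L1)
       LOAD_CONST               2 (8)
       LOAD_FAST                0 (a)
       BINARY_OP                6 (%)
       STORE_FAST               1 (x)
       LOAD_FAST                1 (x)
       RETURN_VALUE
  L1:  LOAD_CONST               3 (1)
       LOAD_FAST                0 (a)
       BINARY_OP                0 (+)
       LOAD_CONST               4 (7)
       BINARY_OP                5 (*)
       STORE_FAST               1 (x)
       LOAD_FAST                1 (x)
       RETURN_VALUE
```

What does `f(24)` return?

LOAD_FAST a → push 24. Stack: [24]
LOAD_CONST → push 11. Stack: [24, 11]
COMPARE_OP bool(>) → 24 vs 11 = True. Stack: [True]
POP_JUMP_IF_FALSE → pop True; no jump. Stack: []
LOAD_CONST → push 8. Stack: [8]
LOAD_FAST a → push 24. Stack: [8, 24]
BINARY_OP % → 8 % 24 = 8. Stack: [8]
STORE_FAST x → x=8. Stack: []
LOAD_FAST x → push 8. Stack: [8]
RETURN_VALUE → return 8.

8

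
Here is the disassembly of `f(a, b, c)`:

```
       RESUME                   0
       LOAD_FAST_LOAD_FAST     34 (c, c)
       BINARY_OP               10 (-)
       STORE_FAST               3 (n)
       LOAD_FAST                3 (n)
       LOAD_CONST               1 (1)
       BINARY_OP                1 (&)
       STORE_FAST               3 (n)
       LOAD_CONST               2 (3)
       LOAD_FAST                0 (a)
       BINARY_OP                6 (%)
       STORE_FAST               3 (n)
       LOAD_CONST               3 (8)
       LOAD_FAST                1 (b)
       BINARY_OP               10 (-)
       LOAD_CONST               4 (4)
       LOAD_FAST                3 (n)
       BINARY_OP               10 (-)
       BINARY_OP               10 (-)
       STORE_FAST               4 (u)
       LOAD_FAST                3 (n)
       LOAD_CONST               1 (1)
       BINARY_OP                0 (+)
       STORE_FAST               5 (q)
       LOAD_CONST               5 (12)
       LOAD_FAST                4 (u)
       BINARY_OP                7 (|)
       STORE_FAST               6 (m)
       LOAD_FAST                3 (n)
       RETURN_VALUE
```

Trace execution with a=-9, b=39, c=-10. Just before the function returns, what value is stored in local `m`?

-33

LOAD_FAST_LOAD_FAST c,c → push -10,-10. Stack: [-10, -10]
BINARY_OP - → -10 - -10 = 0. Stack: [0]
STORE_FAST n → n=0. Stack: []
LOAD_FAST n → push 0. Stack: [0]
LOAD_CONST → push 1. Stack: [0, 1]
BINARY_OP & → 0 & 1 = 0. Stack: [0]
STORE_FAST n → n=0. Stack: []
LOAD_CONST → push 3. Stack: [3]
LOAD_FAST a → push -9. Stack: [3, -9]
BINARY_OP % → 3 % -9 = -6. Stack: [-6]
STORE_FAST n → n=-6. Stack: []
LOAD_CONST → push 8. Stack: [8]
LOAD_FAST b → push 39. Stack: [8, 39]
BINARY_OP - → 8 - 39 = -31. Stack: [-31]
LOAD_CONST → push 4. Stack: [-31, 4]
LOAD_FAST n → push -6. Stack: [-31, 4, -6]
BINARY_OP - → 4 - -6 = 10. Stack: [-31, 10]
BINARY_OP - → -31 - 10 = -41. Stack: [-41]
STORE_FAST u → u=-41. Stack: []
LOAD_FAST n → push -6. Stack: [-6]
LOAD_CONST → push 1. Stack: [-6, 1]
BINARY_OP + → -6 + 1 = -5. Stack: [-5]
STORE_FAST q → q=-5. Stack: []
LOAD_CONST → push 12. Stack: [12]
LOAD_FAST u → push -41. Stack: [12, -41]
BINARY_OP | → 12 | -41 = -33. Stack: [-33]
STORE_FAST m → m=-33. Stack: []
LOAD_FAST n → push -6. Stack: [-6]
RETURN_VALUE → return -6.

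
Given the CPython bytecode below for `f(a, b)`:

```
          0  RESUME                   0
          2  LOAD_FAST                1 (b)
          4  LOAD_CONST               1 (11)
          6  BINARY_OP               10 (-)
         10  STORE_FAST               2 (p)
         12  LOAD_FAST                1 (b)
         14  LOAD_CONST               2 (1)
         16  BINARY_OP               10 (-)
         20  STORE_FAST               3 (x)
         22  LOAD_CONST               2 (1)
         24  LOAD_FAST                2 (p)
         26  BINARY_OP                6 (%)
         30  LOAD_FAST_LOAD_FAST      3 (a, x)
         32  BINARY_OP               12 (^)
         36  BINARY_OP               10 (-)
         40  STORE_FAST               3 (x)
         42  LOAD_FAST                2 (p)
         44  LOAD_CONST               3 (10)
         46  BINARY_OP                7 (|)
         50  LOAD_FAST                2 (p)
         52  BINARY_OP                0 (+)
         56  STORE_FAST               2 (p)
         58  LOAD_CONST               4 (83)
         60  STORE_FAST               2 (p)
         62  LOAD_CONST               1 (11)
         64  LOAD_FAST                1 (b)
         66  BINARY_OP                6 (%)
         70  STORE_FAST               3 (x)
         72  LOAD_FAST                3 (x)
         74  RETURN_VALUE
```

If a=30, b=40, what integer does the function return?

11

LOAD_FAST b → push 40. Stack: [40]
LOAD_CONST → push 11. Stack: [40, 11]
BINARY_OP - → 40 - 11 = 29. Stack: [29]
STORE_FAST p → p=29. Stack: []
LOAD_FAST b → push 40. Stack: [40]
LOAD_CONST → push 1. Stack: [40, 1]
BINARY_OP - → 40 - 1 = 39. Stack: [39]
STORE_FAST x → x=39. Stack: []
LOAD_CONST → push 1. Stack: [1]
LOAD_FAST p → push 29. Stack: [1, 29]
BINARY_OP % → 1 % 29 = 1. Stack: [1]
LOAD_FAST_LOAD_FAST a,x → push 30,39. Stack: [1, 30, 39]
BINARY_OP ^ → 30 ^ 39 = 57. Stack: [1, 57]
BINARY_OP - → 1 - 57 = -56. Stack: [-56]
STORE_FAST x → x=-56. Stack: []
LOAD_FAST p → push 29. Stack: [29]
LOAD_CONST → push 10. Stack: [29, 10]
BINARY_OP | → 29 | 10 = 31. Stack: [31]
LOAD_FAST p → push 29. Stack: [31, 29]
BINARY_OP + → 31 + 29 = 60. Stack: [60]
STORE_FAST p → p=60. Stack: []
LOAD_CONST → push 83. Stack: [83]
STORE_FAST p → p=83. Stack: []
LOAD_CONST → push 11. Stack: [11]
LOAD_FAST b → push 40. Stack: [11, 40]
BINARY_OP % → 11 % 40 = 11. Stack: [11]
STORE_FAST x → x=11. Stack: []
LOAD_FAST x → push 11. Stack: [11]
RETURN_VALUE → return 11.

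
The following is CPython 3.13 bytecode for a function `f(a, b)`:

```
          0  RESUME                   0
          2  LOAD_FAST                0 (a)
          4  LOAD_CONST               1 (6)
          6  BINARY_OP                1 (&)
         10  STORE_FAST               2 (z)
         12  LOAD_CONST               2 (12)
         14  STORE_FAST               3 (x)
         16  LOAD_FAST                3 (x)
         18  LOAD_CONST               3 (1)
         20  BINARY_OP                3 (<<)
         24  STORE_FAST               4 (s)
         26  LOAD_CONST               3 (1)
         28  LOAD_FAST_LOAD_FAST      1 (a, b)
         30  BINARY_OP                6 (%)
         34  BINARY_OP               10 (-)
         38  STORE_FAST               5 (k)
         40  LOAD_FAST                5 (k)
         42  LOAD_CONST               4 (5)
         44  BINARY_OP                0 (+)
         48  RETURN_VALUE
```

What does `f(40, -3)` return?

LOAD_FAST a → push 40. Stack: [40]
LOAD_CONST → push 6. Stack: [40, 6]
BINARY_OP & → 40 & 6 = 0. Stack: [0]
STORE_FAST z → z=0. Stack: []
LOAD_CONST → push 12. Stack: [12]
STORE_FAST x → x=12. Stack: []
LOAD_FAST x → push 12. Stack: [12]
LOAD_CONST → push 1. Stack: [12, 1]
BINARY_OP << → 12 << 1 = 24. Stack: [24]
STORE_FAST s → s=24. Stack: []
LOAD_CONST → push 1. Stack: [1]
LOAD_FAST_LOAD_FAST a,b → push 40,-3. Stack: [1, 40, -3]
BINARY_OP % → 40 % -3 = -2. Stack: [1, -2]
BINARY_OP - → 1 - -2 = 3. Stack: [3]
STORE_FAST k → k=3. Stack: []
LOAD_FAST k → push 3. Stack: [3]
LOAD_CONST → push 5. Stack: [3, 5]
BINARY_OP + → 3 + 5 = 8. Stack: [8]
RETURN_VALUE → return 8.

8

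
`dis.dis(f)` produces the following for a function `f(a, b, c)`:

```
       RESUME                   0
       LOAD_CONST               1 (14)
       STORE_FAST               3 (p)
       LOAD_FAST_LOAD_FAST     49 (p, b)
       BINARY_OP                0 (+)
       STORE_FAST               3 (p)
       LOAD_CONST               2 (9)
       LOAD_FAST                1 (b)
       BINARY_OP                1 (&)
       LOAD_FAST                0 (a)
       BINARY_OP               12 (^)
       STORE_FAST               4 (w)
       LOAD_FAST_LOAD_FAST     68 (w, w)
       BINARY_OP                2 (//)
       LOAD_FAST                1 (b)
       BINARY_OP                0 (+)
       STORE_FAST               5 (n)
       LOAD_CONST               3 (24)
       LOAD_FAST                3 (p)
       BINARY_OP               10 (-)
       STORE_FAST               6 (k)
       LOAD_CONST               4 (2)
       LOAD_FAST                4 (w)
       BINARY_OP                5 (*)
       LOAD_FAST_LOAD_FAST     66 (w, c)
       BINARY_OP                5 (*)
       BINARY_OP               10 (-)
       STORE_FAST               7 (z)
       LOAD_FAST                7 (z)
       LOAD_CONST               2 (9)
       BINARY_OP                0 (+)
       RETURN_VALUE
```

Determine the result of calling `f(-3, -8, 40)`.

427

LOAD_CONST → push 14. Stack: [14]
STORE_FAST p → p=14. Stack: []
LOAD_FAST_LOAD_FAST p,b → push 14,-8. Stack: [14, -8]
BINARY_OP + → 14 + -8 = 6. Stack: [6]
STORE_FAST p → p=6. Stack: []
LOAD_CONST → push 9. Stack: [9]
LOAD_FAST b → push -8. Stack: [9, -8]
BINARY_OP & → 9 & -8 = 8. Stack: [8]
LOAD_FAST a → push -3. Stack: [8, -3]
BINARY_OP ^ → 8 ^ -3 = -11. Stack: [-11]
STORE_FAST w → w=-11. Stack: []
LOAD_FAST_LOAD_FAST w,w → push -11,-11. Stack: [-11, -11]
BINARY_OP // → -11 // -11 = 1. Stack: [1]
LOAD_FAST b → push -8. Stack: [1, -8]
BINARY_OP + → 1 + -8 = -7. Stack: [-7]
STORE_FAST n → n=-7. Stack: []
LOAD_CONST → push 24. Stack: [24]
LOAD_FAST p → push 6. Stack: [24, 6]
BINARY_OP - → 24 - 6 = 18. Stack: [18]
STORE_FAST k → k=18. Stack: []
LOAD_CONST → push 2. Stack: [2]
LOAD_FAST w → push -11. Stack: [2, -11]
BINARY_OP * → 2 * -11 = -22. Stack: [-22]
LOAD_FAST_LOAD_FAST w,c → push -11,40. Stack: [-22, -11, 40]
BINARY_OP * → -11 * 40 = -440. Stack: [-22, -440]
BINARY_OP - → -22 - -440 = 418. Stack: [418]
STORE_FAST z → z=418. Stack: []
LOAD_FAST z → push 418. Stack: [418]
LOAD_CONST → push 9. Stack: [418, 9]
BINARY_OP + → 418 + 9 = 427. Stack: [427]
RETURN_VALUE → return 427.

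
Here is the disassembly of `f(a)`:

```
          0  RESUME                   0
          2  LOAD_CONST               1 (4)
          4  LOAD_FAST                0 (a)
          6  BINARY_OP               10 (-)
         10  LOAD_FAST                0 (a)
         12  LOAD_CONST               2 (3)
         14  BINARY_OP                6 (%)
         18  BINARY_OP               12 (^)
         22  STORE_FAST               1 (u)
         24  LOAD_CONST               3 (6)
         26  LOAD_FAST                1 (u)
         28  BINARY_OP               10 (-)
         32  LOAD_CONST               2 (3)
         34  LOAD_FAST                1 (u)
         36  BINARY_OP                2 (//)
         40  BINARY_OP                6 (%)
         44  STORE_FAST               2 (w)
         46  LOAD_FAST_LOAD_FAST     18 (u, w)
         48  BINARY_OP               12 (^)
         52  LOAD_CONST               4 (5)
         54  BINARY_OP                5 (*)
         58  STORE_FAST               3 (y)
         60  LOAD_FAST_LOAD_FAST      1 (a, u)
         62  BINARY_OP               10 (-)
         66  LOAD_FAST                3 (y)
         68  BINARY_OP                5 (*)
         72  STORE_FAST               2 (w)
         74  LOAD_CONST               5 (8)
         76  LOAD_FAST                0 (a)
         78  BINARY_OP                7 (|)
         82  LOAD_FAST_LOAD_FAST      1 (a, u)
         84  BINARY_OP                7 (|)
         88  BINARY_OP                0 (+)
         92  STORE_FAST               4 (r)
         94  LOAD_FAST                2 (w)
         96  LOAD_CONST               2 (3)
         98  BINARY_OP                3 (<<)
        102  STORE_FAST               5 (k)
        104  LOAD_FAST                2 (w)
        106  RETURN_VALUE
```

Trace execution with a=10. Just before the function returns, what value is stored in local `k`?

-3000

LOAD_CONST → push 4. Stack: [4]
LOAD_FAST a → push 10. Stack: [4, 10]
BINARY_OP - → 4 - 10 = -6. Stack: [-6]
LOAD_FAST a → push 10. Stack: [-6, 10]
LOAD_CONST → push 3. Stack: [-6, 10, 3]
BINARY_OP % → 10 % 3 = 1. Stack: [-6, 1]
BINARY_OP ^ → -6 ^ 1 = -5. Stack: [-5]
STORE_FAST u → u=-5. Stack: []
LOAD_CONST → push 6. Stack: [6]
LOAD_FAST u → push -5. Stack: [6, -5]
BINARY_OP - → 6 - -5 = 11. Stack: [11]
LOAD_CONST → push 3. Stack: [11, 3]
LOAD_FAST u → push -5. Stack: [11, 3, -5]
BINARY_OP // → 3 // -5 = -1. Stack: [11, -1]
BINARY_OP % → 11 % -1 = 0. Stack: [0]
STORE_FAST w → w=0. Stack: []
LOAD_FAST_LOAD_FAST u,w → push -5,0. Stack: [-5, 0]
BINARY_OP ^ → -5 ^ 0 = -5. Stack: [-5]
LOAD_CONST → push 5. Stack: [-5, 5]
BINARY_OP * → -5 * 5 = -25. Stack: [-25]
STORE_FAST y → y=-25. Stack: []
LOAD_FAST_LOAD_FAST a,u → push 10,-5. Stack: [10, -5]
BINARY_OP - → 10 - -5 = 15. Stack: [15]
LOAD_FAST y → push -25. Stack: [15, -25]
BINARY_OP * → 15 * -25 = -375. Stack: [-375]
STORE_FAST w → w=-375. Stack: []
LOAD_CONST → push 8. Stack: [8]
LOAD_FAST a → push 10. Stack: [8, 10]
BINARY_OP | → 8 | 10 = 10. Stack: [10]
LOAD_FAST_LOAD_FAST a,u → push 10,-5. Stack: [10, 10, -5]
BINARY_OP | → 10 | -5 = -5. Stack: [10, -5]
BINARY_OP + → 10 + -5 = 5. Stack: [5]
STORE_FAST r → r=5. Stack: []
LOAD_FAST w → push -375. Stack: [-375]
LOAD_CONST → push 3. Stack: [-375, 3]
BINARY_OP << → -375 << 3 = -3000. Stack: [-3000]
STORE_FAST k → k=-3000. Stack: []
LOAD_FAST w → push -375. Stack: [-375]
RETURN_VALUE → return -375.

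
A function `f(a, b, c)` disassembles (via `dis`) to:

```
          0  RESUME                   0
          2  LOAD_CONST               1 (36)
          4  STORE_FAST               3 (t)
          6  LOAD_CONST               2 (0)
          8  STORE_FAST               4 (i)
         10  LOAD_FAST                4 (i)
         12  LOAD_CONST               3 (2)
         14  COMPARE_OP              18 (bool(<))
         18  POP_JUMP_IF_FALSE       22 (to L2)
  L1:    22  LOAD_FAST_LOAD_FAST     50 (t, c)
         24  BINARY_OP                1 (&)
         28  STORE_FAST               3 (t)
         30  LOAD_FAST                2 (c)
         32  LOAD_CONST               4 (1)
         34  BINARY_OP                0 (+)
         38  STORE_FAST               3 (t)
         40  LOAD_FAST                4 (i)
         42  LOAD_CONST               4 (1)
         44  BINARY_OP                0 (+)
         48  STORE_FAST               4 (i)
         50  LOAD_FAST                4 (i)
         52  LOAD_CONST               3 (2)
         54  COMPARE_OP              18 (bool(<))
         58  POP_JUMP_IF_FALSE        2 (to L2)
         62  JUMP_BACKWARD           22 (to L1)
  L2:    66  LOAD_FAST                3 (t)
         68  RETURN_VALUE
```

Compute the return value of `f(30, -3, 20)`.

LOAD_CONST → push 36. Stack: [36]
STORE_FAST t → t=36. Stack: []
LOAD_CONST → push 0. Stack: [0]
STORE_FAST i → i=0. Stack: []
LOAD_FAST i → push 0. Stack: [0]
LOAD_CONST → push 2. Stack: [0, 2]
COMPARE_OP bool(<) → 0 vs 2 = True. Stack: [True]
POP_JUMP_IF_FALSE → pop True; no jump. Stack: []
LOAD_FAST_LOAD_FAST t,c → push 36,20. Stack: [36, 20]
BINARY_OP & → 36 & 20 = 4. Stack: [4]
STORE_FAST t → t=4. Stack: []
LOAD_FAST c → push 20. Stack: [20]
LOAD_CONST → push 1. Stack: [20, 1]
BINARY_OP + → 20 + 1 = 21. Stack: [21]
STORE_FAST t → t=21. Stack: []
LOAD_FAST i → push 0. Stack: [0]
LOAD_CONST → push 1. Stack: [0, 1]
BINARY_OP + → 0 + 1 = 1. Stack: [1]
STORE_FAST i → i=1. Stack: []
LOAD_FAST i → push 1. Stack: [1]
LOAD_CONST → push 2. Stack: [1, 2]
COMPARE_OP bool(<) → 1 vs 2 = True. Stack: [True]
POP_JUMP_IF_FALSE → pop True; no jump. Stack: []
LOAD_FAST_LOAD_FAST t,c → push 21,20. Stack: [21, 20]
BINARY_OP & → 21 & 20 = 20. Stack: [20]
STORE_FAST t → t=20. Stack: []
LOAD_FAST c → push 20. Stack: [20]
LOAD_CONST → push 1. Stack: [20, 1]
BINARY_OP + → 20 + 1 = 21. Stack: [21]
STORE_FAST t → t=21. Stack: []
LOAD_FAST i → push 1. Stack: [1]
LOAD_CONST → push 1. Stack: [1, 1]
BINARY_OP + → 1 + 1 = 2. Stack: [2]
STORE_FAST i → i=2. Stack: []
LOAD_FAST i → push 2. Stack: [2]
LOAD_CONST → push 2. Stack: [2, 2]
COMPARE_OP bool(<) → 2 vs 2 = False. Stack: [False]
POP_JUMP_IF_FALSE → pop False; jump. Stack: []
LOAD_FAST t → push 21. Stack: [21]
RETURN_VALUE → return 21.

21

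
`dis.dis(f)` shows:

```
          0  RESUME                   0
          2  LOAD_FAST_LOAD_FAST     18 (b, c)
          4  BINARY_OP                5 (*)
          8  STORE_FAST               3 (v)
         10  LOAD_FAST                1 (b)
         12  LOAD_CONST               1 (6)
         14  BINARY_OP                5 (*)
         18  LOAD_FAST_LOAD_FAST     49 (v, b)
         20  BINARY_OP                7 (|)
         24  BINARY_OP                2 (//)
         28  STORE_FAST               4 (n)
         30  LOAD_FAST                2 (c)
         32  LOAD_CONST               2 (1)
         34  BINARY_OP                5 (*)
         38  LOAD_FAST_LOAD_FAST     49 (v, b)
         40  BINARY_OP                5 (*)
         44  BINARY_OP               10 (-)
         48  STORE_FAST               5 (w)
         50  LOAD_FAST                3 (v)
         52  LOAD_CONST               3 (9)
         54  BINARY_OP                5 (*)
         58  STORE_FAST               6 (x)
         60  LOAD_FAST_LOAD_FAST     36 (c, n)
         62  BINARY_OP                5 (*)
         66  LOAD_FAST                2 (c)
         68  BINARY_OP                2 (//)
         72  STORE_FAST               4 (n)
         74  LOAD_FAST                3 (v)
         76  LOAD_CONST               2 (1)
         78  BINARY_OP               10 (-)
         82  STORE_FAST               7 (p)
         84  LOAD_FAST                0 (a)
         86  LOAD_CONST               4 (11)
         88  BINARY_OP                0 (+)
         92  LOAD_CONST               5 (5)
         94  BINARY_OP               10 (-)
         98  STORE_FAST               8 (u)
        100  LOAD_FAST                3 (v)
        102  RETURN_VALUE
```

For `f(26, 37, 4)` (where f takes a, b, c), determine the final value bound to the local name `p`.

LOAD_FAST_LOAD_FAST b,c → push 37,4. Stack: [37, 4]
BINARY_OP * → 37 * 4 = 148. Stack: [148]
STORE_FAST v → v=148. Stack: []
LOAD_FAST b → push 37. Stack: [37]
LOAD_CONST → push 6. Stack: [37, 6]
BINARY_OP * → 37 * 6 = 222. Stack: [222]
LOAD_FAST_LOAD_FAST v,b → push 148,37. Stack: [222, 148, 37]
BINARY_OP | → 148 | 37 = 181. Stack: [222, 181]
BINARY_OP // → 222 // 181 = 1. Stack: [1]
STORE_FAST n → n=1. Stack: []
LOAD_FAST c → push 4. Stack: [4]
LOAD_CONST → push 1. Stack: [4, 1]
BINARY_OP * → 4 * 1 = 4. Stack: [4]
LOAD_FAST_LOAD_FAST v,b → push 148,37. Stack: [4, 148, 37]
BINARY_OP * → 148 * 37 = 5476. Stack: [4, 5476]
BINARY_OP - → 4 - 5476 = -5472. Stack: [-5472]
STORE_FAST w → w=-5472. Stack: []
LOAD_FAST v → push 148. Stack: [148]
LOAD_CONST → push 9. Stack: [148, 9]
BINARY_OP * → 148 * 9 = 1332. Stack: [1332]
STORE_FAST x → x=1332. Stack: []
LOAD_FAST_LOAD_FAST c,n → push 4,1. Stack: [4, 1]
BINARY_OP * → 4 * 1 = 4. Stack: [4]
LOAD_FAST c → push 4. Stack: [4, 4]
BINARY_OP // → 4 // 4 = 1. Stack: [1]
STORE_FAST n → n=1. Stack: []
LOAD_FAST v → push 148. Stack: [148]
LOAD_CONST → push 1. Stack: [148, 1]
BINARY_OP - → 148 - 1 = 147. Stack: [147]
STORE_FAST p → p=147. Stack: []
LOAD_FAST a → push 26. Stack: [26]
LOAD_CONST → push 11. Stack: [26, 11]
BINARY_OP + → 26 + 11 = 37. Stack: [37]
LOAD_CONST → push 5. Stack: [37, 5]
BINARY_OP - → 37 - 5 = 32. Stack: [32]
STORE_FAST u → u=32. Stack: []
LOAD_FAST v → push 148. Stack: [148]
RETURN_VALUE → return 148.

147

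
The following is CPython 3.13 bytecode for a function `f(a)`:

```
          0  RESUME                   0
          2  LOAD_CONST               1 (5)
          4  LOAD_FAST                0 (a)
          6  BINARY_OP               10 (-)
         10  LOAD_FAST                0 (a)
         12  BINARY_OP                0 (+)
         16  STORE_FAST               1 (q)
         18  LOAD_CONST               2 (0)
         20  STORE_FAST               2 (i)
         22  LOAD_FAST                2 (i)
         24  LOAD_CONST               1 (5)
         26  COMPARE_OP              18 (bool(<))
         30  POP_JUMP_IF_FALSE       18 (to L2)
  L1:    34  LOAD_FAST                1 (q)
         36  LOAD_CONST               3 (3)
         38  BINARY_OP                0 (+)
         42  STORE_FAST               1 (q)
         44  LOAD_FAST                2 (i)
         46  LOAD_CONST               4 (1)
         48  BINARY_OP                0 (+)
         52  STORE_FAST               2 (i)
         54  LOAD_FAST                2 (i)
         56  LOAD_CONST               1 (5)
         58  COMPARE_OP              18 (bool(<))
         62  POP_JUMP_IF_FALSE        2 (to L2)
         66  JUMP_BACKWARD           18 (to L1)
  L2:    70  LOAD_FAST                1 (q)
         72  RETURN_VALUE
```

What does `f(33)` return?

LOAD_CONST → push 5
LOAD_FAST a → push 33
BINARY_OP - → 5 - 33 = -28
LOAD_FAST a → push 33
BINARY_OP + → -28 + 33 = 5
STORE_FAST q → q=5
LOAD_CONST → push 0
STORE_FAST i → i=0
LOAD_FAST i → push 0
LOAD_CONST → push 5
COMPARE_OP bool(<) → 0 vs 5 = True
POP_JUMP_IF_FALSE → pop True; no jump
LOAD_FAST q → push 5
LOAD_CONST → push 3
BINARY_OP + → 5 + 3 = 8
STORE_FAST q → q=8
LOAD_FAST i → push 0
LOAD_CONST → push 1
BINARY_OP + → 0 + 1 = 1
STORE_FAST i → i=1
LOAD_FAST i → push 1
LOAD_CONST → push 5
COMPARE_OP bool(<) → 1 vs 5 = True
POP_JUMP_IF_FALSE → pop True; no jump
LOAD_FAST q → push 8
LOAD_CONST → push 3
BINARY_OP + → 8 + 3 = 11
STORE_FAST q → q=11
LOAD_FAST i → push 1
LOAD_CONST → push 1
BINARY_OP + → 1 + 1 = 2
STORE_FAST i → i=2
LOAD_FAST i → push 2
LOAD_CONST → push 5
COMPARE_OP bool(<) → 2 vs 5 = True
POP_JUMP_IF_FALSE → pop True; no jump
LOAD_FAST q → push 11
LOAD_CONST → push 3
BINARY_OP + → 11 + 3 = 14
STORE_FAST q → q=14
LOAD_FAST i → push 2
LOAD_CONST → push 1
BINARY_OP + → 2 + 1 = 3
STORE_FAST i → i=3
LOAD_FAST i → push 3
LOAD_CONST → push 5
COMPARE_OP bool(<) → 3 vs 5 = True
POP_JUMP_IF_FALSE → pop True; no jump
LOAD_FAST q → push 14
LOAD_CONST → push 3
BINARY_OP + → 14 + 3 = 17
STORE_FAST q → q=17
LOAD_FAST i → push 3
LOAD_CONST → push 1
BINARY_OP + → 3 + 1 = 4
STORE_FAST i → i=4
LOAD_FAST i → push 4
LOAD_CONST → push 5
COMPARE_OP bool(<) → 4 vs 5 = True
POP_JUMP_IF_FALSE → pop True; no jump
LOAD_FAST q → push 17
LOAD_CONST → push 3
BINARY_OP + → 17 + 3 = 20
STORE_FAST q → q=20
LOAD_FAST i → push 4
LOAD_CONST → push 1
BINARY_OP + → 4 + 1 = 5
STORE_FAST i → i=5
LOAD_FAST i → push 5
LOAD_CONST → push 5
COMPARE_OP bool(<) → 5 vs 5 = False
POP_JUMP_IF_FALSE → pop False; jump
LOAD_FAST q → push 20
RETURN_VALUE → return 20.

20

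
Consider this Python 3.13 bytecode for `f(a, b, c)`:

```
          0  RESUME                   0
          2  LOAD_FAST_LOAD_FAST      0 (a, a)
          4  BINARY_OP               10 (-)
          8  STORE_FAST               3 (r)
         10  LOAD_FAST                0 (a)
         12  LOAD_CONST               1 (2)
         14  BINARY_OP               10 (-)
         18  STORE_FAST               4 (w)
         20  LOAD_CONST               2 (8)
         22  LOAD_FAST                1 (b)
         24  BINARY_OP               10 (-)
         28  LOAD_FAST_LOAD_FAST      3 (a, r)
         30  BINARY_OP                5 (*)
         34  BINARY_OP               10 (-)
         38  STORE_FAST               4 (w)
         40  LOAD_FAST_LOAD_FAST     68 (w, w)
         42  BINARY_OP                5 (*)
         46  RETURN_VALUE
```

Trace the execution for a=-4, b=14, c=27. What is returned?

LOAD_FAST_LOAD_FAST a,a → push -4,-4. Stack: [-4, -4]
BINARY_OP - → -4 - -4 = 0. Stack: [0]
STORE_FAST r → r=0. Stack: []
LOAD_FAST a → push -4. Stack: [-4]
LOAD_CONST → push 2. Stack: [-4, 2]
BINARY_OP - → -4 - 2 = -6. Stack: [-6]
STORE_FAST w → w=-6. Stack: []
LOAD_CONST → push 8. Stack: [8]
LOAD_FAST b → push 14. Stack: [8, 14]
BINARY_OP - → 8 - 14 = -6. Stack: [-6]
LOAD_FAST_LOAD_FAST a,r → push -4,0. Stack: [-6, -4, 0]
BINARY_OP * → -4 * 0 = 0. Stack: [-6, 0]
BINARY_OP - → -6 - 0 = -6. Stack: [-6]
STORE_FAST w → w=-6. Stack: []
LOAD_FAST_LOAD_FAST w,w → push -6,-6. Stack: [-6, -6]
BINARY_OP * → -6 * -6 = 36. Stack: [36]
RETURN_VALUE → return 36.

36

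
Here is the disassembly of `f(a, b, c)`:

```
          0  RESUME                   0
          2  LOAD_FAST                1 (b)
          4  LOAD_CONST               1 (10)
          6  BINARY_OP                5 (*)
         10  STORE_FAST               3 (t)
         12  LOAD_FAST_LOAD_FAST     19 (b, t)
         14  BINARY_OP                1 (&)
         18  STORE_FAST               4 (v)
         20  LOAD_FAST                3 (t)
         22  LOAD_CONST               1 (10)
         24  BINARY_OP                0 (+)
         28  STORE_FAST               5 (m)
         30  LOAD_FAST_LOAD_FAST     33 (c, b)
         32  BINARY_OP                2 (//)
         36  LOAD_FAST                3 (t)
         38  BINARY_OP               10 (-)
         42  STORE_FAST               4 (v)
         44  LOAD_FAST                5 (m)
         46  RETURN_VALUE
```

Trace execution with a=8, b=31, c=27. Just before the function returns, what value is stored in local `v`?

-310

LOAD_FAST b → push 31. Stack: [31]
LOAD_CONST → push 10. Stack: [31, 10]
BINARY_OP * → 31 * 10 = 310. Stack: [310]
STORE_FAST t → t=310. Stack: []
LOAD_FAST_LOAD_FAST b,t → push 31,310. Stack: [31, 310]
BINARY_OP & → 31 & 310 = 22. Stack: [22]
STORE_FAST v → v=22. Stack: []
LOAD_FAST t → push 310. Stack: [310]
LOAD_CONST → push 10. Stack: [310, 10]
BINARY_OP + → 310 + 10 = 320. Stack: [320]
STORE_FAST m → m=320. Stack: []
LOAD_FAST_LOAD_FAST c,b → push 27,31. Stack: [27, 31]
BINARY_OP // → 27 // 31 = 0. Stack: [0]
LOAD_FAST t → push 310. Stack: [0, 310]
BINARY_OP - → 0 - 310 = -310. Stack: [-310]
STORE_FAST v → v=-310. Stack: []
LOAD_FAST m → push 320. Stack: [320]
RETURN_VALUE → return 320.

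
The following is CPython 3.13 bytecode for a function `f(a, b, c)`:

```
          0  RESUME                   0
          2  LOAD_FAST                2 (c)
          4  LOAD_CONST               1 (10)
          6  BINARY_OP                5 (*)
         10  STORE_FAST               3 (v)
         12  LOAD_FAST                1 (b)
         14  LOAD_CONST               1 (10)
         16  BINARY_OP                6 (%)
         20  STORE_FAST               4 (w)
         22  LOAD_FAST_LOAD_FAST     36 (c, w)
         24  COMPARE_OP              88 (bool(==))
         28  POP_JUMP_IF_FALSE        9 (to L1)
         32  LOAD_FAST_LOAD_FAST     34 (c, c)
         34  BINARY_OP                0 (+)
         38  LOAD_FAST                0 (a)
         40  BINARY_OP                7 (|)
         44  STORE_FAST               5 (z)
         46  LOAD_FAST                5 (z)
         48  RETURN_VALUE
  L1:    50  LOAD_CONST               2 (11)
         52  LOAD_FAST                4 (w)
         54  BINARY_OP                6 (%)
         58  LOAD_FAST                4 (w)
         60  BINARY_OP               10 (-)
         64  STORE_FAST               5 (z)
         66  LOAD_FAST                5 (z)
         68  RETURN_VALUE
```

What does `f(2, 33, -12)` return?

LOAD_FAST c → push -12. Stack: [-12]
LOAD_CONST → push 10. Stack: [-12, 10]
BINARY_OP * → -12 * 10 = -120. Stack: [-120]
STORE_FAST v → v=-120. Stack: []
LOAD_FAST b → push 33. Stack: [33]
LOAD_CONST → push 10. Stack: [33, 10]
BINARY_OP % → 33 % 10 = 3. Stack: [3]
STORE_FAST w → w=3. Stack: []
LOAD_FAST_LOAD_FAST c,w → push -12,3. Stack: [-12, 3]
COMPARE_OP bool(==) → -12 vs 3 = False. Stack: [False]
POP_JUMP_IF_FALSE → pop False; jump. Stack: []
LOAD_CONST → push 11. Stack: [11]
LOAD_FAST w → push 3. Stack: [11, 3]
BINARY_OP % → 11 % 3 = 2. Stack: [2]
LOAD_FAST w → push 3. Stack: [2, 3]
BINARY_OP - → 2 - 3 = -1. Stack: [-1]
STORE_FAST z → z=-1. Stack: []
LOAD_FAST z → push -1. Stack: [-1]
RETURN_VALUE → return -1.

-1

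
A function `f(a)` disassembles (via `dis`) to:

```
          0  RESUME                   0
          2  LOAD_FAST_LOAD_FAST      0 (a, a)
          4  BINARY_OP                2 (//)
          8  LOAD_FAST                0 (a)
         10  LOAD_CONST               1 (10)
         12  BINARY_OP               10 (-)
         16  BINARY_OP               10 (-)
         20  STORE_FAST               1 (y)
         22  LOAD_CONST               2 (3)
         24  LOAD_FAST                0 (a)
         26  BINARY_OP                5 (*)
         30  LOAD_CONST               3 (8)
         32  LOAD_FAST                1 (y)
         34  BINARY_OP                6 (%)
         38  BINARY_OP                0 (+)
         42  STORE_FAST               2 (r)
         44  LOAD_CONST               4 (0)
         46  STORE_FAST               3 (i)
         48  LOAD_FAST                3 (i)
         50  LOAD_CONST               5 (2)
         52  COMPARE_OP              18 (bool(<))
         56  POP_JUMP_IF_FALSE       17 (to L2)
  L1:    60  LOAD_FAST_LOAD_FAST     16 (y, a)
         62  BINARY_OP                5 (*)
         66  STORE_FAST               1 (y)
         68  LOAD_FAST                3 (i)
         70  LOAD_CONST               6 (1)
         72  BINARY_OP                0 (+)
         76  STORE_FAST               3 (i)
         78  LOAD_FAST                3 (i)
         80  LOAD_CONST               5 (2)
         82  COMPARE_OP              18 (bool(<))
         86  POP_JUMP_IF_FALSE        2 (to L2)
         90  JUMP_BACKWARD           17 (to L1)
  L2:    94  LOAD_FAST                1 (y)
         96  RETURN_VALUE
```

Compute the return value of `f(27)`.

LOAD_FAST_LOAD_FAST a,a → push 27,27. Stack: [27, 27]
BINARY_OP // → 27 // 27 = 1. Stack: [1]
LOAD_FAST a → push 27. Stack: [1, 27]
LOAD_CONST → push 10. Stack: [1, 27, 10]
BINARY_OP - → 27 - 10 = 17. Stack: [1, 17]
BINARY_OP - → 1 - 17 = -16. Stack: [-16]
STORE_FAST y → y=-16. Stack: []
LOAD_CONST → push 3. Stack: [3]
LOAD_FAST a → push 27. Stack: [3, 27]
BINARY_OP * → 3 * 27 = 81. Stack: [81]
LOAD_CONST → push 8. Stack: [81, 8]
LOAD_FAST y → push -16. Stack: [81, 8, -16]
BINARY_OP % → 8 % -16 = -8. Stack: [81, -8]
BINARY_OP + → 81 + -8 = 73. Stack: [73]
STORE_FAST r → r=73. Stack: []
LOAD_CONST → push 0. Stack: [0]
STORE_FAST i → i=0. Stack: []
LOAD_FAST i → push 0. Stack: [0]
LOAD_CONST → push 2. Stack: [0, 2]
COMPARE_OP bool(<) → 0 vs 2 = True. Stack: [True]
POP_JUMP_IF_FALSE → pop True; no jump. Stack: []
LOAD_FAST_LOAD_FAST y,a → push -16,27. Stack: [-16, 27]
BINARY_OP * → -16 * 27 = -432. Stack: [-432]
STORE_FAST y → y=-432. Stack: []
LOAD_FAST i → push 0. Stack: [0]
LOAD_CONST → push 1. Stack: [0, 1]
BINARY_OP + → 0 + 1 = 1. Stack: [1]
STORE_FAST i → i=1. Stack: []
LOAD_FAST i → push 1. Stack: [1]
LOAD_CONST → push 2. Stack: [1, 2]
COMPARE_OP bool(<) → 1 vs 2 = True. Stack: [True]
POP_JUMP_IF_FALSE → pop True; no jump. Stack: []
LOAD_FAST_LOAD_FAST y,a → push -432,27. Stack: [-432, 27]
BINARY_OP * → -432 * 27 = -11664. Stack: [-11664]
STORE_FAST y → y=-11664. Stack: []
LOAD_FAST i → push 1. Stack: [1]
LOAD_CONST → push 1. Stack: [1, 1]
BINARY_OP + → 1 + 1 = 2. Stack: [2]
STORE_FAST i → i=2. Stack: []
LOAD_FAST i → push 2. Stack: [2]
LOAD_CONST → push 2. Stack: [2, 2]
COMPARE_OP bool(<) → 2 vs 2 = False. Stack: [False]
POP_JUMP_IF_FALSE → pop False; jump. Stack: []
LOAD_FAST y → push -11664. Stack: [-11664]
RETURN_VALUE → return -11664.

-11664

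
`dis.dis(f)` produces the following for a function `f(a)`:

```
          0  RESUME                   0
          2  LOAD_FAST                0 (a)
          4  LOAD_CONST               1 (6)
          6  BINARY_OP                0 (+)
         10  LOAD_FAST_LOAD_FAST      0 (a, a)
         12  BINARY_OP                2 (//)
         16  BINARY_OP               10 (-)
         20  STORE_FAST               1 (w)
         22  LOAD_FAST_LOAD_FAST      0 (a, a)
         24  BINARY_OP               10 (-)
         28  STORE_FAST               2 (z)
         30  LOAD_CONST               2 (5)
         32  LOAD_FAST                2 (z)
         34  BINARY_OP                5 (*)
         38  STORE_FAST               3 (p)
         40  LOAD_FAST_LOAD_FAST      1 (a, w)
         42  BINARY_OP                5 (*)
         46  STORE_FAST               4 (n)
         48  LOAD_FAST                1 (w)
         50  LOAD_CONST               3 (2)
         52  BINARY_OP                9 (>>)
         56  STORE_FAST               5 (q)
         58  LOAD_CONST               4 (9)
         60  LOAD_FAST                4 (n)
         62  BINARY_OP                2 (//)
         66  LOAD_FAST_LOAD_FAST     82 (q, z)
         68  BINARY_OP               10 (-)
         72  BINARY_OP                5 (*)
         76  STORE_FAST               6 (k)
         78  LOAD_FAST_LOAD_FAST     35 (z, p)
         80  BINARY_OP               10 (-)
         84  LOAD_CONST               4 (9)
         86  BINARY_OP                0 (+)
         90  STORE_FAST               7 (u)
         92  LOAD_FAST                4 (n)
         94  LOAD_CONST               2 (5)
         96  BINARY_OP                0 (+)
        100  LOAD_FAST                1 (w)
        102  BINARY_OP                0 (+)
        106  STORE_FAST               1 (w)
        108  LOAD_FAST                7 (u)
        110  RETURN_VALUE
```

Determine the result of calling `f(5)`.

9

LOAD_FAST a → push 5. Stack: [5]
LOAD_CONST → push 6. Stack: [5, 6]
BINARY_OP + → 5 + 6 = 11. Stack: [11]
LOAD_FAST_LOAD_FAST a,a → push 5,5. Stack: [11, 5, 5]
BINARY_OP // → 5 // 5 = 1. Stack: [11, 1]
BINARY_OP - → 11 - 1 = 10. Stack: [10]
STORE_FAST w → w=10. Stack: []
LOAD_FAST_LOAD_FAST a,a → push 5,5. Stack: [5, 5]
BINARY_OP - → 5 - 5 = 0. Stack: [0]
STORE_FAST z → z=0. Stack: []
LOAD_CONST → push 5. Stack: [5]
LOAD_FAST z → push 0. Stack: [5, 0]
BINARY_OP * → 5 * 0 = 0. Stack: [0]
STORE_FAST p → p=0. Stack: []
LOAD_FAST_LOAD_FAST a,w → push 5,10. Stack: [5, 10]
BINARY_OP * → 5 * 10 = 50. Stack: [50]
STORE_FAST n → n=50. Stack: []
LOAD_FAST w → push 10. Stack: [10]
LOAD_CONST → push 2. Stack: [10, 2]
BINARY_OP >> → 10 >> 2 = 2. Stack: [2]
STORE_FAST q → q=2. Stack: []
LOAD_CONST → push 9. Stack: [9]
LOAD_FAST n → push 50. Stack: [9, 50]
BINARY_OP // → 9 // 50 = 0. Stack: [0]
LOAD_FAST_LOAD_FAST q,z → push 2,0. Stack: [0, 2, 0]
BINARY_OP - → 2 - 0 = 2. Stack: [0, 2]
BINARY_OP * → 0 * 2 = 0. Stack: [0]
STORE_FAST k → k=0. Stack: []
LOAD_FAST_LOAD_FAST z,p → push 0,0. Stack: [0, 0]
BINARY_OP - → 0 - 0 = 0. Stack: [0]
LOAD_CONST → push 9. Stack: [0, 9]
BINARY_OP + → 0 + 9 = 9. Stack: [9]
STORE_FAST u → u=9. Stack: []
LOAD_FAST n → push 50. Stack: [50]
LOAD_CONST → push 5. Stack: [50, 5]
BINARY_OP + → 50 + 5 = 55. Stack: [55]
LOAD_FAST w → push 10. Stack: [55, 10]
BINARY_OP + → 55 + 10 = 65. Stack: [65]
STORE_FAST w → w=65. Stack: []
LOAD_FAST u → push 9. Stack: [9]
RETURN_VALUE → return 9.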